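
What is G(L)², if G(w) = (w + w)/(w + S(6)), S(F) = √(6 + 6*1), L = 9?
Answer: 3348/529 - 1296*√3/529 ≈ 2.0856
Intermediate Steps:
S(F) = 2*√3 (S(F) = √(6 + 6) = √12 = 2*√3)
G(w) = 2*w/(w + 2*√3) (G(w) = (w + w)/(w + 2*√3) = (2*w)/(w + 2*√3) = 2*w/(w + 2*√3))
G(L)² = (2*9/(9 + 2*√3))² = (18/(9 + 2*√3))² = 324/(9 + 2*√3)²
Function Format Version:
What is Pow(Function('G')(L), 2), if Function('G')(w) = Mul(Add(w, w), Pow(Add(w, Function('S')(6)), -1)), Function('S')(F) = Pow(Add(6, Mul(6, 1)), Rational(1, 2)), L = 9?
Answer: Add(Rational(3348, 529), Mul(Rational(-1296, 529), Pow(3, Rational(1, 2)))) ≈ 2.0856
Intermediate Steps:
Function('S')(F) = Mul(2, Pow(3, Rational(1, 2))) (Function('S')(F) = Pow(Add(6, 6), Rational(1, 2)) = Pow(12, Rational(1, 2)) = Mul(2, Pow(3, Rational(1, 2))))
Function('G')(w) = Mul(2, w, Pow(Add(w, Mul(2, Pow(3, Rational(1, 2)))), -1)) (Function('G')(w) = Mul(Add(w, w), Pow(Add(w, Mul(2, Pow(3, Rational(1, 2)))), -1)) = Mul(Mul(2, w), Pow(Add(w, Mul(2, Pow(3, Rational(1, 2)))), -1)) = Mul(2, w, Pow(Add(w, Mul(2, Pow(3, Rational(1, 2)))), -1)))
Pow(Function('G')(L), 2) = Pow(Mul(2, 9, Pow(Add(9, Mul(2, Pow(3, Rational(1, 2)))), -1)), 2) = Pow(Mul(18, Pow(Add(9, Mul(2, Pow(3, Rational(1, 2)))), -1)), 2) = Mul(324, Pow(Add(9, Mul(2, Pow(3, Rational(1, 2)))), -2))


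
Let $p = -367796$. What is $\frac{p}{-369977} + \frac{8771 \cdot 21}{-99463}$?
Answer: $- \frac{4509191437}{5257003193} \approx -0.85775$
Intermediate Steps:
$\frac{p}{-369977} + \frac{8771 \cdot 21}{-99463} = - \frac{367796}{-369977} + \frac{8771 \cdot 21}{-99463} = \left(-367796\right) \left(- \frac{1}{369977}\right) + 184191 \left(- \frac{1}{99463}\right) = \frac{367796}{369977} - \frac{26313}{14209} = - \frac{4509191437}{5257003193}$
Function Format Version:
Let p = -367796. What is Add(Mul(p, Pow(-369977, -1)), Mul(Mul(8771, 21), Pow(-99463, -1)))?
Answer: Rational(-4509191437, 5257003193) ≈ -0.85775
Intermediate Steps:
Add(Mul(p, Pow(-369977, -1)), Mul(Mul(8771, 21), Pow(-99463, -1))) = Add(Mul(-367796, Pow(-369977, -1)), Mul(Mul(8771, 21), Pow(-99463, -1))) = Add(Mul(-367796, Rational(-1, 369977)), Mul(184191, Rational(-1, 99463))) = Add(Rational(367796, 369977), Rational(-26313, 14209)) = Rational(-4509191437, 5257003193)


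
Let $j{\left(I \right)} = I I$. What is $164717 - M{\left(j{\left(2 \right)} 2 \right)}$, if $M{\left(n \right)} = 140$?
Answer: $164577$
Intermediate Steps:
$j{\left(I \right)} = I^{2}$
$164717 - M{\left(j{\left(2 \right)} 2 \right)} = 164717 - 140 = 164577$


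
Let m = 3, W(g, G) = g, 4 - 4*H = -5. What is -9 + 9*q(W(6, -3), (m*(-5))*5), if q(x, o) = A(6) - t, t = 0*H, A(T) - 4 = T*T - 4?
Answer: 315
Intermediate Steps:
H = 9/4 (H = 1 - ¼*(-5) = 1 + 5/4 = 9/4 ≈ 2.2500)
A(T) = T² (A(T) = 4 + (T*T - 4) = 4 + (T² - 4) = 4 + (-4 + T²) = T²)
t = 0 (t = 0*(9/4) = 0)
q(x, o) = 36 (q(x, o) = 6² - 1*0 = 36 + 0 = 36)
-9 + 9*q(W(6, -3), (m*(-5))*5) = -9 + 9*36 = -9 + 324 = 315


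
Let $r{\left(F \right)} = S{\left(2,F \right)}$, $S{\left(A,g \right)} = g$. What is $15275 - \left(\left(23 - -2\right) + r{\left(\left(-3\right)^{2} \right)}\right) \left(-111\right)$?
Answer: $19049$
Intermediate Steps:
$r{\left(F \right)} = F$
$15275 - \left(\left(23 - -2\right) + r{\left(\left(-3\right)^{2} \right)}\right) \left(-111\right) = 15275 - \left(\left(23 - -2\right) + \left(-3\right)^{2}\right) \left(-111\right) = 15275 - \left(\left(23 + 2\right) + 9\right) \left(-111\right) = 15275 - \left(25 + 9\right) \left(-111\right) = 15275 - 34 \left(-111\right) = 15275 - -3774 = 15275 + 3774 = 19049$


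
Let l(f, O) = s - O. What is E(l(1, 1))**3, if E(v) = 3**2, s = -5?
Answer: 729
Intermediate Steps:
l(f, O) = -5 - O
E(v) = 9
E(l(1, 1))**3 = 9**3 = 729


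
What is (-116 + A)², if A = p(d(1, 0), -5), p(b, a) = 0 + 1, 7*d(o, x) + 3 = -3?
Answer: 13225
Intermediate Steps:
d(o, x) = -6/7 (d(o, x) = -3/7 + (⅐)*(-3) = -3/7 - 3/7 = -6/7)
p(b, a) = 1
A = 1
(-116 + A)² = (-116 + 1)² = (-115)² = 13225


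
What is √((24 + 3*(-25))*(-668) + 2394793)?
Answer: √2428861 ≈ 1558.5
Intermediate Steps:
√((24 + 3*(-25))*(-668) + 2394793) = √((24 - 75)*(-668) + 2394793) = √(-51*(-668) + 2394793) = √(34068 + 2394793) = √2428861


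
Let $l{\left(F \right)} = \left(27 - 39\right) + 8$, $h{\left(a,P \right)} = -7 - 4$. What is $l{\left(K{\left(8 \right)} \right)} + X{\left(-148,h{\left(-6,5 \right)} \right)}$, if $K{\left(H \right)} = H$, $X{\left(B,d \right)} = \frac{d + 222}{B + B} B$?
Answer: $\frac{203}{2} \approx 101.5$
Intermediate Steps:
$h{\left(a,P \right)} = -11$
$X{\left(B,d \right)} = 111 + \frac{d}{2}$ ($X{\left(B,d \right)} = \frac{222 + d}{2 B} B = 111 + \frac{d}{2}$)
$l{\left(F \right)} = -4$ ($l{\left(F \right)} = \left(27 - 39\right) + 8 = -12 + 8 = -4$)
$l{\left(K{\left(8 \right)} \right)} + X{\left(-148,h{\left(-6,5 \right)} \right)} = -4 + \left(111 + \frac{1}{2} \left(-11\right)\right) = -4 + \left(111 - \frac{11}{2}\right) = -4 + \frac{211}{2} = \frac{203}{2}$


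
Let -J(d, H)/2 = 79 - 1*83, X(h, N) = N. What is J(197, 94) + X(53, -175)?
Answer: -167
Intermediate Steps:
J(d, H) = 8 (J(d, H) = -2*(79 - 1*83) = -2*(79 - 83) = -2*(-4) = 8)
J(197, 94) + X(53, -175) = 8 - 175 = -167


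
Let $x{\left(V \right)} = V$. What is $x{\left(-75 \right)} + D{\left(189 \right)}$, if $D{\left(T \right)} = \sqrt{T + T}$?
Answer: $-75 + 3 \sqrt{42} \approx -55.558$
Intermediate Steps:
$D{\left(T \right)} = \sqrt{2} \sqrt{T}$ ($D{\left(T \right)} = \sqrt{2 T} = \sqrt{2} \sqrt{T}$)
$x{\left(-75 \right)} + D{\left(189 \right)} = -75 + \sqrt{2} \sqrt{189} = -75 + \sqrt{2} \cdot 3 \sqrt{21} = -75 + 3 \sqrt{42}$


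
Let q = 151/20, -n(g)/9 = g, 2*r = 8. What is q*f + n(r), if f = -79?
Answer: -12649/20 ≈ -632.45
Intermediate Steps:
r = 4 (r = (½)*8 = 4)
n(g) = -9*g
q = 151/20 (q = 151*(1/20) = 151/20 ≈ 7.5500)
q*f + n(r) = (151/20)*(-79) - 9*4 = -11929/20 - 36 = -12649/20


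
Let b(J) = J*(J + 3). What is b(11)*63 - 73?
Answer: 9629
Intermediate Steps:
b(J) = J*(3 + J)
b(11)*63 - 73 = (11*(3 + 11))*63 - 73 = (11*14)*63 - 73 = 154*63 - 73 = 9702 - 73 = 9629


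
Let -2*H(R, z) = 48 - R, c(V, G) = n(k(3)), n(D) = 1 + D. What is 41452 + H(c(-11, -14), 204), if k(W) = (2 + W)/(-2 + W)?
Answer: 41431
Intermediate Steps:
k(W) = (2 + W)/(-2 + W)
c(V, G) = 6 (c(V, G) = 1 + (2 + 3)/(-2 + 3) = 1 + 5/1 = 1 + 1*5 = 1 + 5 = 6)
H(R, z) = -24 + R/2 (H(R, z) = -(48 - R)/2 = -24 + R/2)
41452 + H(c(-11, -14), 204) = 41452 + (-24 + (½)*6) = 41452 + (-24 + 3) = 41452 - 21 = 41431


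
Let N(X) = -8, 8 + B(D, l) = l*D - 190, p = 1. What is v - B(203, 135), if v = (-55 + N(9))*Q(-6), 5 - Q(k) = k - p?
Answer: -27963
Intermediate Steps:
B(D, l) = -198 + D*l (B(D, l) = -8 + (l*D - 190) = -8 + (D*l - 190) = -8 + (-190 + D*l) = -198 + D*l)
Q(k) = 6 - k (Q(k) = 5 - (k - 1*1) = 5 - (k - 1) = 5 - (-1 + k) = 5 + (1 - k) = 6 - k)
v = -756 (v = (-55 - 8)*(6 - 1*(-6)) = -63*(6 + 6) = -63*12 = -756)
v - B(203, 135) = -756 - (-198 + 203*135) = -756 - (-198 + 27405) = -756 - 1*27207 = -756 - 27207 = -27963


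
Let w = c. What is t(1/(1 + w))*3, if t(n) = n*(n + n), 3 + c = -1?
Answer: 2/3 ≈ 0.66667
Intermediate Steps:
c = -4 (c = -3 - 1 = -4)
w = -4
t(n) = 2*n**2 (t(n) = n*(2*n) = 2*n**2)
t(1/(1 + w))*3 = (2*(1/(1 - 4))**2)*3 = (2*(1/(-3))**2)*3 = (2*(-1/3)**2)*3 = (2*(1/9))*3 = (2/9)*3 = 2/3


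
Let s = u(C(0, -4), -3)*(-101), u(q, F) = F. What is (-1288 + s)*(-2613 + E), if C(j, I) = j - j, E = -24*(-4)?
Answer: 2479245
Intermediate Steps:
E = 96
C(j, I) = 0
s = 303 (s = -3*(-101) = 303)
(-1288 + s)*(-2613 + E) = (-1288 + 303)*(-2613 + 96) = -985*(-2517) = 2479245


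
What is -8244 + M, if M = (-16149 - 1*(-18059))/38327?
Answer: -315965878/38327 ≈ -8244.0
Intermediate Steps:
M = 1910/38327 (M = (-16149 + 18059)*(1/38327) = 1910*(1/38327) = 1910/38327 ≈ 0.049834)
-8244 + M = -8244 + 1910/38327 = -315965878/38327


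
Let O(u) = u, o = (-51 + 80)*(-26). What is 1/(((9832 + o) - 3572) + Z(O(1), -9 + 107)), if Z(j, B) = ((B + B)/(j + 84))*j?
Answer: 85/468206 ≈ 0.00018154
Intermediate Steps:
o = -754 (o = 29*(-26) = -754)
Z(j, B) = 2*B*j/(84 + j) (Z(j, B) = ((2*B)/(84 + j))*j = (2*B/(84 + j))*j = 2*B*j/(84 + j))
1/(((9832 + o) - 3572) + Z(O(1), -9 + 107)) = 1/(((9832 - 754) - 3572) + 2*(-9 + 107)*1/(84 + 1)) = 1/((9078 - 3572) + 2*98*1/85) = 1/(5506 + 2*98*1*(1/85)) = 1/(5506 + 196/85) = 1/(468206/85) = 85/468206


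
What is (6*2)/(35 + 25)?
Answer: ⅕ ≈ 0.20000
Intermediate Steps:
(6*2)/(35 + 25) = 12/60 = (1/60)*12 = ⅕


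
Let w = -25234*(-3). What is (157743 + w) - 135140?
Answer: 98305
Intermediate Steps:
w = 75702
(157743 + w) - 135140 = (157743 + 75702) - 135140 = 233445 - 135140 = 98305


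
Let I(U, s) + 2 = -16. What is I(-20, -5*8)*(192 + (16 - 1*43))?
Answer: -2970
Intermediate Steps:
I(U, s) = -18 (I(U, s) = -2 - 16 = -18)
I(-20, -5*8)*(192 + (16 - 1*43)) = -18*(192 + (16 - 1*43)) = -18*(192 + (16 - 43)) = -18*(192 - 27) = -18*165 = -2970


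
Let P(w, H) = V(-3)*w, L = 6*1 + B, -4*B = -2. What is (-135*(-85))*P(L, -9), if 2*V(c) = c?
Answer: -447525/4 ≈ -1.1188e+5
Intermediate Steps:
B = ½ (B = -¼*(-2) = ½ ≈ 0.50000)
V(c) = c/2
L = 13/2 (L = 6*1 + ½ = 6 + ½ = 13/2 ≈ 6.5000)
P(w, H) = -3*w/2 (P(w, H) = ((½)*(-3))*w = -3*w/2)
(-135*(-85))*P(L, -9) = (-135*(-85))*(-3/2*13/2) = 11475*(-39/4) = -447525/4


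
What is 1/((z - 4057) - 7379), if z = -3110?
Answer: -1/14546 ≈ -6.8747e-5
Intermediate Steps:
1/((z - 4057) - 7379) = 1/((-3110 - 4057) - 7379) = 1/(-7167 - 7379) = 1/(-14546) = -1/14546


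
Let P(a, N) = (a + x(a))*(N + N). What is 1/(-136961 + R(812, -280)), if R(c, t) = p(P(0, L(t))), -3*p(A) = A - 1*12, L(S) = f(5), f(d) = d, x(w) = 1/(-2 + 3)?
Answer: -3/410881 ≈ -7.3014e-6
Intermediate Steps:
x(w) = 1 (x(w) = 1/1 = 1)
L(S) = 5
P(a, N) = 2*N*(1 + a) (P(a, N) = (a + 1)*(N + N) = (1 + a)*(2*N) = 2*N*(1 + a))
p(A) = 4 - A/3 (p(A) = -(A - 1*12)/3 = -(A - 12)/3 = -(-12 + A)/3 = 4 - A/3)
R(c, t) = ⅔ (R(c, t) = 4 - 2*5*(1 + 0)/3 = 4 - 2*5/3 = 4 - ⅓*10 = 4 - 10/3 = ⅔)
1/(-136961 + R(812, -280)) = 1/(-136961 + ⅔) = 1/(-410881/3) = -3/410881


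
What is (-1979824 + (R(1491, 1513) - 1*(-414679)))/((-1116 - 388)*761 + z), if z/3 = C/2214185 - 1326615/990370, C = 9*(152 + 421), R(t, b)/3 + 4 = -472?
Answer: 687055805225402370/501967259552528771 ≈ 1.3687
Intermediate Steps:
R(t, b) = -1428 (R(t, b) = -12 + 3*(-472) = -12 - 1416 = -1428)
C = 5157 (C = 9*573 = 5157)
z = -1759358217411/438572479690 (z = 3*(5157/2214185 - 1326615/990370) = 3*(5157*(1/2214185) - 1326615*1/990370) = 3*(5157/2214185 - 265323/198074) = 3*(-586452739137/438572479690) = -1759358217411/438572479690 ≈ -4.0116)
(-1979824 + (R(1491, 1513) - 1*(-414679)))/((-1116 - 388)*761 + z) = (-1979824 + (-1428 - 1*(-414679)))/((-1116 - 388)*761 - 1759358217411/438572479690) = (-1979824 + (-1428 + 414679))/(-1504*761 - 1759358217411/438572479690) = (-1979824 + 413251)/(-1144544 - 1759358217411/438572479690) = -1566573/(-501967259552528771/438572479690) = -1566573*(-438572479690/501967259552528771) = 687055805225402370/501967259552528771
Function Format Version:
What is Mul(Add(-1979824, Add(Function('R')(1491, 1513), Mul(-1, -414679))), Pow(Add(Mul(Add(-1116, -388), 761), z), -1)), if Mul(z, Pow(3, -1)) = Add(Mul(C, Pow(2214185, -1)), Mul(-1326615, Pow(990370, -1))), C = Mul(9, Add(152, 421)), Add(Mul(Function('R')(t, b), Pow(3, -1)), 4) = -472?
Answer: Rational(687055805225402370, 501967259552528771) ≈ 1.3687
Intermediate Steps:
Function('R')(t, b) = -1428 (Function('R')(t, b) = Add(-12, Mul(3, -472)) = Add(-12, -1416) = -1428)
C = 5157 (C = Mul(9, 573) = 5157)
z = Rational(-1759358217411, 438572479690) (z = Mul(3, Add(Mul(5157, Pow(2214185, -1)), Mul(-1326615, Pow(990370, -1)))) = Mul(3, Add(Mul(5157, Rational(1, 2214185)), Mul(-1326615, Rational(1, 990370)))) = Mul(3, Add(Rational(5157, 2214185), Rational(-265323, 198074))) = Mul(3, Rational(-586452739137, 438572479690)) = Rational(-1759358217411, 438572479690) ≈ -4.0116)
Mul(Add(-1979824, Add(Function('R')(1491, 1513), Mul(-1, -414679))), Pow(Add(Mul(Add(-1116, -388), 761), z), -1)) = Mul(Add(-1979824, Add(-1428, Mul(-1, -414679))), Pow(Add(Mul(Add(-1116, -388), 761), Rational(-1759358217411, 438572479690)), -1)) = Mul(Add(-1979824, Add(-1428, 414679)), Pow(Add(Mul(-1504, 761), Rational(-1759358217411, 438572479690)), -1)) = Mul(Add(-1979824, 413251), Pow(Add(-1144544, Rational(-1759358217411, 438572479690)), -1)) = Mul(-1566573, Pow(Rational(-501967259552528771, 438572479690), -1)) = Mul(-1566573, Rational(-438572479690, 501967259552528771)) = Rational(687055805225402370, 501967259552528771)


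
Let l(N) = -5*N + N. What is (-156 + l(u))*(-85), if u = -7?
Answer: 10880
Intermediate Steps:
l(N) = -4*N
(-156 + l(u))*(-85) = (-156 - 4*(-7))*(-85) = (-156 + 28)*(-85) = -128*(-85) = 10880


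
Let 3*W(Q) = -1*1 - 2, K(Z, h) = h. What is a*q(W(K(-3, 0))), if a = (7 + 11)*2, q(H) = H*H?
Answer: 36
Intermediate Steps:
W(Q) = -1 (W(Q) = (-1*1 - 2)/3 = (-1 - 2)/3 = (1/3)*(-3) = -1)
q(H) = H**2
a = 36 (a = 18*2 = 36)
a*q(W(K(-3, 0))) = 36*(-1)**2 = 36*1 = 36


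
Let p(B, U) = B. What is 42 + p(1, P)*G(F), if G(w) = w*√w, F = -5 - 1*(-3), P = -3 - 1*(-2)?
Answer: 42 - 2*I*√2 ≈ 42.0 - 2.8284*I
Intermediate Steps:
P = -1 (P = -3 + 2 = -1)
F = -2 (F = -5 + 3 = -2)
G(w) = w^(3/2)
42 + p(1, P)*G(F) = 42 + 1*(-2)^(3/2) = 42 + 1*(-2*I*√2) = 42 - 2*I*√2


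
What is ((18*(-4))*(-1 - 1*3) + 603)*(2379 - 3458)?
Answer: -961389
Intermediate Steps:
((18*(-4))*(-1 - 1*3) + 603)*(2379 - 3458) = (-72*(-1 - 3) + 603)*(-1079) = (-72*(-4) + 603)*(-1079) = (288 + 603)*(-1079) = 891*(-1079) = -961389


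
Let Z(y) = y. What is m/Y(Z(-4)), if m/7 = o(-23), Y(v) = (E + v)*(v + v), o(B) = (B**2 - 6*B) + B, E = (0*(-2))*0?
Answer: 1127/8 ≈ 140.88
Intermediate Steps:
E = 0 (E = 0*0 = 0)
o(B) = B**2 - 5*B
Y(v) = 2*v**2 (Y(v) = (0 + v)*(v + v) = v*(2*v) = 2*v**2)
m = 4508 (m = 7*(-23*(-5 - 23)) = 7*(-23*(-28)) = 7*644 = 4508)
m/Y(Z(-4)) = 4508/((2*(-4)**2)) = 4508/((2*16)) = 4508/32 = 4508*(1/32) = 1127/8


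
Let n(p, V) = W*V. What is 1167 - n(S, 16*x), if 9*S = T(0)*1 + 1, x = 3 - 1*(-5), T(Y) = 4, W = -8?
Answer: 2191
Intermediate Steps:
x = 8 (x = 3 + 5 = 8)
S = 5/9 (S = (4*1 + 1)/9 = (4 + 1)/9 = (⅑)*5 = 5/9 ≈ 0.55556)
n(p, V) = -8*V
1167 - n(S, 16*x) = 1167 - (-8)*16*8 = 1167 - (-8)*128 = 1167 - 1*(-1024) = 1167 + 1024 = 2191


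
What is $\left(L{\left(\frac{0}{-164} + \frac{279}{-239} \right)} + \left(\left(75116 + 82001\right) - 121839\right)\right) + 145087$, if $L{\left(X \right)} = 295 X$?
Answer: $\frac{43024930}{239} \approx 1.8002 \cdot 10^{5}$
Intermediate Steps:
$\left(L{\left(\frac{0}{-164} + \frac{279}{-239} \right)} + \left(\left(75116 + 82001\right) - 121839\right)\right) + 145087 = \left(295 \left(\frac{0}{-164} + \frac{279}{-239}\right) + \left(\left(75116 + 82001\right) - 121839\right)\right) + 145087 = \left(295 \left(0 \left(- \frac{1}{164}\right) + 279 \left(- \frac{1}{239}\right)\right) + \left(157117 - 121839\right)\right) + 145087 = \left(295 \left(0 - \frac{279}{239}\right) + 35278\right) + 145087 = \left(295 \left(- \frac{279}{239}\right) + 35278\right) + 145087 = \left(- \frac{82305}{239} + 35278\right) + 145087 = \frac{8349137}{239} + 145087 = \frac{43024930}{239}$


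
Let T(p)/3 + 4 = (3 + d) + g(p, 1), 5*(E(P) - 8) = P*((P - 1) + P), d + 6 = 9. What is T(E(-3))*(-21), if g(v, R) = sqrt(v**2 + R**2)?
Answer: -126 - 63*sqrt(3746)/5 ≈ -897.18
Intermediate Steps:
d = 3 (d = -6 + 9 = 3)
g(v, R) = sqrt(R**2 + v**2)
E(P) = 8 + P*(-1 + 2*P)/5 (E(P) = 8 + (P*((P - 1) + P))/5 = 8 + (P*((-1 + P) + P))/5 = 8 + (P*(-1 + 2*P))/5 = 8 + P*(-1 + 2*P)/5)
T(p) = 6 + 3*sqrt(1 + p**2) (T(p) = -12 + 3*((3 + 3) + sqrt(1**2 + p**2)) = -12 + 3*(6 + sqrt(1 + p**2)) = -12 + (18 + 3*sqrt(1 + p**2)) = 6 + 3*sqrt(1 + p**2))
T(E(-3))*(-21) = (6 + 3*sqrt(1 + (8 - 1/5*(-3) + (2/5)*(-3)**2)**2))*(-21) = (6 + 3*sqrt(1 + (8 + 3/5 + (2/5)*9)**2))*(-21) = (6 + 3*sqrt(1 + (8 + 3/5 + 18/5)**2))*(-21) = (6 + 3*sqrt(1 + (61/5)**2))*(-21) = (6 + 3*sqrt(1 + 3721/25))*(-21) = (6 + 3*sqrt(3746/25))*(-21) = (6 + 3*(sqrt(3746)/5))*(-21) = (6 + 3*sqrt(3746)/5)*(-21) = -126 - 63*sqrt(3746)/5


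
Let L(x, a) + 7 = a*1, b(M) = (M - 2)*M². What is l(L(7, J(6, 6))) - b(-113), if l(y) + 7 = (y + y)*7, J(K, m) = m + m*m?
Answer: 1468918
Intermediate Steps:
J(K, m) = m + m²
b(M) = M²*(-2 + M) (b(M) = (-2 + M)*M² = M²*(-2 + M))
L(x, a) = -7 + a (L(x, a) = -7 + a*1 = -7 + a)
l(y) = -7 + 14*y (l(y) = -7 + (y + y)*7 = -7 + (2*y)*7 = -7 + 14*y)
l(L(7, J(6, 6))) - b(-113) = (-7 + 14*(-7 + 6*(1 + 6))) - (-113)²*(-2 - 113) = (-7 + 14*(-7 + 6*7)) - 12769*(-115) = (-7 + 14*(-7 + 42)) - 1*(-1468435) = (-7 + 14*35) + 1468435 = (-7 + 490) + 1468435 = 483 + 1468435 = 1468918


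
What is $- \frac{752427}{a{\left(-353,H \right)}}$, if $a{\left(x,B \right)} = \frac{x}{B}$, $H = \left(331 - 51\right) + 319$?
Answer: $\frac{450703773}{353} \approx 1.2768 \cdot 10^{6}$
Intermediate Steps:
$H = 599$ ($H = 280 + 319 = 599$)
$- \frac{752427}{a{\left(-353,H \right)}} = - \frac{752427}{\left(-353\right) \frac{1}{599}} = - \frac{752427}{- \frac{353}{599}} = \left(-752427\right) \left(- \frac{599}{353}\right) = \frac{450703773}{353}$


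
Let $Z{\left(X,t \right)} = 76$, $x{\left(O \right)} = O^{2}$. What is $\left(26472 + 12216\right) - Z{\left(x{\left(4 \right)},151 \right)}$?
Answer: $38612$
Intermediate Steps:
$\left(26472 + 12216\right) - Z{\left(x{\left(4 \right)},151 \right)} = \left(26472 + 12216\right) - 76 = 38688 - 76 = 38612$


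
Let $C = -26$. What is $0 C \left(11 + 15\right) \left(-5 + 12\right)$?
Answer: $0$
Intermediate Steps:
$0 C \left(11 + 15\right) \left(-5 + 12\right) = 0 \left(-26\right) \left(11 + 15\right) \left(-5 + 12\right) = 0 \cdot 26 \cdot 7 = 0 \cdot 182 = 0$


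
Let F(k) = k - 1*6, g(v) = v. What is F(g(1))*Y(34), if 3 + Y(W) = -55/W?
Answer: 785/34 ≈ 23.088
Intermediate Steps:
F(k) = -6 + k (F(k) = k - 6 = -6 + k)
Y(W) = -3 - 55/W
F(g(1))*Y(34) = (-6 + 1)*(-3 - 55/34) = -5*(-3 - 55*1/34) = -5*(-3 - 55/34) = -5*(-157/34) = 785/34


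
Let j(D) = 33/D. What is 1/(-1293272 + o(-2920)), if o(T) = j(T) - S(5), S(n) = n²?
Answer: -2920/3776427273 ≈ -7.7322e-7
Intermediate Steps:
o(T) = -25 + 33/T (o(T) = 33/T - 1*5² = 33/T - 1*25 = 33/T - 25 = -25 + 33/T)
1/(-1293272 + o(-2920)) = 1/(-1293272 + (-25 + 33/(-2920))) = 1/(-1293272 + (-25 + 33*(-1/2920))) = 1/(-1293272 + (-25 - 33/2920)) = 1/(-1293272 - 73033/2920) = 1/(-3776427273/2920) = -2920/3776427273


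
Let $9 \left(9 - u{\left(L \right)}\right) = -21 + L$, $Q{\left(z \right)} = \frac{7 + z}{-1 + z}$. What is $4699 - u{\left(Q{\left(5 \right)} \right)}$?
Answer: $4688$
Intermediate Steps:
$Q{\left(z \right)} = \frac{7 + z}{-1 + z}$
$u{\left(L \right)} = \frac{34}{3} - \frac{L}{9}$ ($u{\left(L \right)} = 9 - \frac{-21 + L}{9} = 9 - \left(- \frac{7}{3} + \frac{L}{9}\right) = \frac{34}{3} - \frac{L}{9}$)
$4699 - u{\left(Q{\left(5 \right)} \right)} = 4699 - \left(\frac{34}{3} - \frac{\frac{1}{-1 + 5} \left(7 + 5\right)}{9}\right) = 4699 - \left(\frac{34}{3} - \frac{\frac{1}{4} \cdot 12}{9}\right) = 4699 - \left(\frac{34}{3} - \frac{1}{3}\right) = 4699 - 11 = 4688$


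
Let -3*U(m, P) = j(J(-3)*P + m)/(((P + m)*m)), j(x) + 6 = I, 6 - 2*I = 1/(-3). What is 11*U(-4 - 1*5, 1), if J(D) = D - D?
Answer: 187/1296 ≈ 0.14429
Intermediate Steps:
J(D) = 0
I = 19/6 (I = 3 - ½/(-3) = 3 - ½*(-⅓) = 3 + ⅙ = 19/6 ≈ 3.1667)
j(x) = -17/6 (j(x) = -6 + 19/6 = -17/6)
U(m, P) = 17/(18*m*(P + m)) (U(m, P) = -(-17)/(18*((P + m)*m)) = -(-17)/(18*(m*(P + m))) = -(-17)*1/(m*(P + m))/18 = -(-17)/(18*m*(P + m)) = 17/(18*m*(P + m)))
11*U(-4 - 1*5, 1) = 11*(17/(18*(-4 - 1*5)*(1 + (-4 - 1*5)))) = 11*(17/(18*(-4 - 5)*(1 + (-4 - 5)))) = 11*((17/18)/(-9*(1 - 9))) = 11*((17/18)*(-⅑)/(-8)) = 11*((17/18)*(-⅑)*(-⅛)) = 11*(17/1296) = 187/1296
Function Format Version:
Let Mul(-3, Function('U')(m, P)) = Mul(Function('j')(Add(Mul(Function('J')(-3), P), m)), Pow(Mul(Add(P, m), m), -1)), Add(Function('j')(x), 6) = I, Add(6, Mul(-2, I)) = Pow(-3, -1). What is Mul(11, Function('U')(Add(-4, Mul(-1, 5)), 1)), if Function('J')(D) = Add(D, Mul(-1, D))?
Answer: Rational(187, 1296) ≈ 0.14429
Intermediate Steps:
Function('J')(D) = 0
I = Rational(19, 6) (I = Add(3, Mul(Rational(-1, 2), Pow(-3, -1))) = Add(3, Mul(Rational(-1, 2), Rational(-1, 3))) = Add(3, Rational(1, 6)) = Rational(19, 6) ≈ 3.1667)
Function('j')(x) = Rational(-17, 6) (Function('j')(x) = Add(-6, Rational(19, 6)) = Rational(-17, 6))
Function('U')(m, P) = Mul(Rational(17, 18), Pow(m, -1), Pow(Add(P, m), -1)) (Function('U')(m, P) = Mul(Rational(-1, 3), Mul(Rational(-17, 6), Pow(Mul(Add(P, m), m), -1))) = Mul(Rational(-1, 3), Mul(Rational(-17, 6), Pow(Mul(m, Add(P, m)), -1))) = Mul(Rational(-1, 3), Mul(Rational(-17, 6), Mul(Pow(m, -1), Pow(Add(P, m), -1)))) = Mul(Rational(-1, 3), Mul(Rational(-17, 6), Pow(m, -1), Pow(Add(P, m), -1))) = Mul(Rational(17, 18), Pow(m, -1), Pow(Add(P, m), -1)))
Mul(11, Function('U')(Add(-4, Mul(-1, 5)), 1)) = Mul(11, Mul(Rational(17, 18), Pow(Add(-4, Mul(-1, 5)), -1), Pow(Add(1, Add(-4, Mul(-1, 5))), -1))) = Mul(11, Mul(Rational(17, 18), Pow(Add(-4, -5), -1), Pow(Add(1, Add(-4, -5)), -1))) = Mul(11, Mul(Rational(17, 18), Pow(-9, -1), Pow(Add(1, -9), -1))) = Mul(11, Mul(Rational(17, 18), Rational(-1, 9), Pow(-8, -1))) = Mul(11, Mul(Rational(17, 18), Rational(-1, 9), Rational(-1, 8))) = Mul(11, Rational(17, 1296)) = Rational(187, 1296)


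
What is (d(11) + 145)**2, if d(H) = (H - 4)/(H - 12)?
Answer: 19044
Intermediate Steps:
d(H) = (-4 + H)/(-12 + H)
(d(11) + 145)**2 = ((-4 + 11)/(-12 + 11) + 145)**2 = (7/(-1) + 145)**2 = (-1*7 + 145)**2 = (-7 + 145)**2 = 138**2 = 19044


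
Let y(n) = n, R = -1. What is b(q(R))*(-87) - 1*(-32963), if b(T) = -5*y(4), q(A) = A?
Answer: 34703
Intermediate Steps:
b(T) = -20 (b(T) = -5*4 = -20)
b(q(R))*(-87) - 1*(-32963) = -20*(-87) - 1*(-32963) = 1740 + 32963 = 34703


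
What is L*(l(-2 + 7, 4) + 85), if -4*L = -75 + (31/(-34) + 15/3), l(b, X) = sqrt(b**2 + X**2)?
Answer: 12055/8 + 2411*sqrt(41)/136 ≈ 1620.4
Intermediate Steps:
l(b, X) = sqrt(X**2 + b**2)
L = 2411/136 (L = -(-75 + (31/(-34) + 15/3))/4 = -(-75 + (31*(-1/34) + 15*(1/3)))/4 = -(-75 + (-31/34 + 5))/4 = -(-75 + 139/34)/4 = -1/4*(-2411/34) = 2411/136 ≈ 17.728)
L*(l(-2 + 7, 4) + 85) = 2411*(sqrt(4**2 + (-2 + 7)**2) + 85)/136 = 2411*(sqrt(16 + 5**2) + 85)/136 = 2411*(sqrt(16 + 25) + 85)/136 = 2411*(sqrt(41) + 85)/136 = 2411*(85 + sqrt(41))/136 = 12055/8 + 2411*sqrt(41)/136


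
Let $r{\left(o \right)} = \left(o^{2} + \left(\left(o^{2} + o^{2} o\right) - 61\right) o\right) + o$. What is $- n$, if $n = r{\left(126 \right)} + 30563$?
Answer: $-254086631$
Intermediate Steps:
$r{\left(o \right)} = o + o^{2} + o \left(-61 + o^{2} + o^{3}\right)$ ($r{\left(o \right)} = \left(o^{2} + \left(\left(o^{2} + o^{3}\right) - 61\right) o\right) + o = \left(o^{2} + \left(-61 + o^{2} + o^{3}\right) o\right) + o = \left(o^{2} + o \left(-61 + o^{2} + o^{3}\right)\right) + o = o + o^{2} + o \left(-61 + o^{2} + o^{3}\right)$)
$n = 254086631$ ($n = 126 \left(-60 + 126 + 126^{2} + 126^{3}\right) + 30563 = 126 \left(-60 + 126 + 15876 + 2000376\right) + 30563 = 126 \cdot 2016318 + 30563 = 254056068 + 30563 = 254086631$)
$- n = \left(-1\right) 254086631 = -254086631$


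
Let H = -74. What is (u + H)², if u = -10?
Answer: 7056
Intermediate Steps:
(u + H)² = (-10 - 74)² = (-84)² = 7056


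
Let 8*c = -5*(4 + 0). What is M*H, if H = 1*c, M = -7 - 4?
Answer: 55/2 ≈ 27.500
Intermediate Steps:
M = -11
c = -5/2 (c = (-5*(4 + 0))/8 = (-5*4)/8 = (⅛)*(-20) = -5/2 ≈ -2.5000)
H = -5/2 (H = 1*(-5/2) = -5/2 ≈ -2.5000)
M*H = -11*(-5/2) = 55/2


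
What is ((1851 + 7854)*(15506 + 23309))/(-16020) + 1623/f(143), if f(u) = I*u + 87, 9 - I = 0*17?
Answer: -5750657951/244572 ≈ -23513.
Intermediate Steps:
I = 9 (I = 9 - 0*17 = 9 - 1*0 = 9 + 0 = 9)
f(u) = 87 + 9*u (f(u) = 9*u + 87 = 87 + 9*u)
((1851 + 7854)*(15506 + 23309))/(-16020) + 1623/f(143) = ((1851 + 7854)*(15506 + 23309))/(-16020) + 1623/(87 + 9*143) = (9705*38815)*(-1/16020) + 1623/(87 + 1287) = 376699575*(-1/16020) + 1623/1374 = -25113305/1068 + 1623*(1/1374) = -25113305/1068 + 541/458 = -5750657951/244572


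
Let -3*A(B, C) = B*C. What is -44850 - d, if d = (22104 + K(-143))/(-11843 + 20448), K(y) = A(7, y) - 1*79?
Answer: -1157869826/25815 ≈ -44853.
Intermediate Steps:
A(B, C) = -B*C/3
K(y) = -79 - 7*y/3 (K(y) = -1/3*7*y - 1*79 = -7*y/3 - 79 = -79 - 7*y/3)
d = 67076/25815 (d = (22104 + (-79 - 7/3*(-143)))/(-11843 + 20448) = (22104 + (-79 + 1001/3))/8605 = (22104 + 764/3)*(1/8605) = (67076/3)*(1/8605) = 67076/25815 ≈ 2.5983)
-44850 - d = -44850 - 1*67076/25815 = -44850 - 67076/25815 = -1157869826/25815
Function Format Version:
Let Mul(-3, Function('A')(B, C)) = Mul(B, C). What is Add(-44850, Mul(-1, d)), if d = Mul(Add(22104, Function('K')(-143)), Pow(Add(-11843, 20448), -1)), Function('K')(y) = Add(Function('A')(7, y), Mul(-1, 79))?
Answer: Rational(-1157869826, 25815) ≈ -44853.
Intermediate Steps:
Function('A')(B, C) = Mul(Rational(-1, 3), B, C) (Function('A')(B, C) = Mul(Rational(-1, 3), Mul(B, C)) = Mul(Rational(-1, 3), B, C))
Function('K')(y) = Add(-79, Mul(Rational(-7, 3), y)) (Function('K')(y) = Add(Mul(Rational(-1, 3), 7, y), Mul(-1, 79)) = Add(Mul(Rational(-7, 3), y), -79) = Add(-79, Mul(Rational(-7, 3), y)))
d = Rational(67076, 25815) (d = Mul(Add(22104, Add(-79, Mul(Rational(-7, 3), -143))), Pow(Add(-11843, 20448), -1)) = Mul(Add(22104, Add(-79, Rational(1001, 3))), Pow(8605, -1)) = Mul(Add(22104, Rational(764, 3)), Rational(1, 8605)) = Mul(Rational(67076, 3), Rational(1, 8605)) = Rational(67076, 25815) ≈ 2.5983)
Add(-44850, Mul(-1, d)) = Add(-44850, Mul(-1, Rational(67076, 25815))) = Add(-44850, Rational(-67076, 25815)) = Rational(-1157869826, 25815)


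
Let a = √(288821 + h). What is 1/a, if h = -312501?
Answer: -I*√370/2960 ≈ -0.0064984*I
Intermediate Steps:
a = 8*I*√370 (a = √(288821 - 312501) = √(-23680) = 8*I*√370 ≈ 153.88*I)
1/a = 1/(8*I*√370) = -I*√370/2960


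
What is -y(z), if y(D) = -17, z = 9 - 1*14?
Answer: 17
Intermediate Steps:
z = -5 (z = 9 - 14 = -5)
-y(z) = -1*(-17) = 17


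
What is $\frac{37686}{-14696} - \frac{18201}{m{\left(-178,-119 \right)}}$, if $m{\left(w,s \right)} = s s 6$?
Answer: $- \frac{26284171}{9459548} \approx -2.7786$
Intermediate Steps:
$m{\left(w,s \right)} = 6 s^{2}$ ($m{\left(w,s \right)} = s^{2} \cdot 6 = 6 s^{2}$)
$\frac{37686}{-14696} - \frac{18201}{m{\left(-178,-119 \right)}} = \frac{37686}{-14696} - \frac{18201}{6 \left(-119\right)^{2}} = 37686 \left(- \frac{1}{14696}\right) - \frac{18201}{6 \cdot 14161} = - \frac{1713}{668} - \frac{18201}{84966} = - \frac{1713}{668} - \frac{6067}{28322} = - \frac{26284171}{9459548}$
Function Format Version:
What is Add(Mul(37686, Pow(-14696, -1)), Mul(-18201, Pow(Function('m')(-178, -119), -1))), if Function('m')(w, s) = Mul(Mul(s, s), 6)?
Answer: Rational(-26284171, 9459548) ≈ -2.7786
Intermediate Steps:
Function('m')(w, s) = Mul(6, Pow(s, 2)) (Function('m')(w, s) = Mul(Pow(s, 2), 6) = Mul(6, Pow(s, 2)))
Add(Mul(37686, Pow(-14696, -1)), Mul(-18201, Pow(Function('m')(-178, -119), -1))) = Add(Mul(37686, Pow(-14696, -1)), Mul(-18201, Pow(Mul(6, Pow(-119, 2)), -1))) = Add(Mul(37686, Rational(-1, 14696)), Mul(-18201, Pow(Mul(6, 14161), -1))) = Add(Rational(-1713, 668), Mul(-18201, Pow(84966, -1))) = Add(Rational(-1713, 668), Mul(-18201, Rational(1, 84966))) = Add(Rational(-1713, 668), Rational(-6067, 28322)) = Rational(-26284171, 9459548)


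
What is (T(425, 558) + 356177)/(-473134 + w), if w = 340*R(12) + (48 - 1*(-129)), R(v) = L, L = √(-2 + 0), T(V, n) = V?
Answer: -9921024242/13158150297 - 7132040*I*√2/13158150297 ≈ -0.75398 - 0.00076654*I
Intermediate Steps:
L = I*√2 (L = √(-2) = I*√2 ≈ 1.4142*I)
R(v) = I*√2
w = 177 + 340*I*√2 (w = 340*(I*√2) + (48 - 1*(-129)) = 340*I*√2 + (48 + 129) = 340*I*√2 + 177 = 177 + 340*I*√2 ≈ 177.0 + 480.83*I)
(T(425, 558) + 356177)/(-473134 + w) = (425 + 356177)/(-473134 + (177 + 340*I*√2)) = 356602/(-472957 + 340*I*√2)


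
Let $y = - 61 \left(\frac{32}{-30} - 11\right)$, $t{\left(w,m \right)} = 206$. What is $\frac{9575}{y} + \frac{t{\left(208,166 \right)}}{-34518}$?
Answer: $\frac{2477686652}{190556619} \approx 13.002$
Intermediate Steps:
$y = \frac{11041}{15}$ ($y = - 61 \left(32 \left(- \frac{1}{30}\right) - 11\right) = - 61 \left(- \frac{16}{15} - 11\right) = \left(-61\right) \left(- \frac{181}{15}\right) = \frac{11041}{15} \approx 736.07$)
$\frac{9575}{y} + \frac{t{\left(208,166 \right)}}{-34518} = \frac{9575}{\frac{11041}{15}} + \frac{206}{-34518} = 9575 \cdot \frac{15}{11041} + 206 \left(- \frac{1}{34518}\right) = \frac{143625}{11041} - \frac{103}{17259} = \frac{2477686652}{190556619}$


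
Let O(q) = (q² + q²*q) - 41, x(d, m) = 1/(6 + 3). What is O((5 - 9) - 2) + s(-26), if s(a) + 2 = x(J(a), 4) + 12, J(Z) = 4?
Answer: -1898/9 ≈ -210.89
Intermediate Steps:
x(d, m) = ⅑ (x(d, m) = 1/9 = ⅑)
s(a) = 91/9 (s(a) = -2 + (⅑ + 12) = -2 + 109/9 = 91/9)
O(q) = -41 + q² + q³ (O(q) = (q² + q³) - 41 = -41 + q² + q³)
O((5 - 9) - 2) + s(-26) = (-41 + ((5 - 9) - 2)² + ((5 - 9) - 2)³) + 91/9 = (-41 + (-4 - 2)² + (-4 - 2)³) + 91/9 = (-41 + (-6)² + (-6)³) + 91/9 = (-41 + 36 - 216) + 91/9 = -221 + 91/9 = -1898/9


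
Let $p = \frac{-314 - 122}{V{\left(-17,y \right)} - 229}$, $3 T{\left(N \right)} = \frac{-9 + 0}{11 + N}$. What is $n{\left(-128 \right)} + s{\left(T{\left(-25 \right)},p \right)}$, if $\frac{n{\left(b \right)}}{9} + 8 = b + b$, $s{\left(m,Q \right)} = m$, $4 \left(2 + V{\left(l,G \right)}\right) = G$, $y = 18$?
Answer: $- \frac{33261}{14} \approx -2375.8$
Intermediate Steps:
$V{\left(l,G \right)} = -2 + \frac{G}{4}$
$T{\left(N \right)} = - \frac{3}{11 + N}$ ($T{\left(N \right)} = \frac{\left(-9 + 0\right) \frac{1}{11 + N}}{3} = \frac{\left(-9\right) \frac{1}{11 + N}}{3} = - \frac{3}{11 + N}$)
$p = \frac{872}{453}$ ($p = \frac{-314 - 122}{\left(-2 + \frac{1}{4} \cdot 18\right) - 229} = - \frac{436}{\left(-2 + \frac{9}{2}\right) - 229} = - \frac{436}{\frac{5}{2} - 229} = - \frac{436}{- \frac{453}{2}} = \left(-436\right) \left(- \frac{2}{453}\right) = \frac{872}{453} \approx 1.9249$)
$n{\left(b \right)} = -72 + 18 b$ ($n{\left(b \right)} = -72 + 9 \left(b + b\right) = -72 + 9 \cdot 2 b = -72 + 18 b$)
$n{\left(-128 \right)} + s{\left(T{\left(-25 \right)},p \right)} = \left(-72 + 18 \left(-128\right)\right) - \frac{3}{11 - 25} = \left(-72 - 2304\right) - \frac{3}{-14} = -2376 - - \frac{3}{14} = -2376 + \frac{3}{14} = - \frac{33261}{14}$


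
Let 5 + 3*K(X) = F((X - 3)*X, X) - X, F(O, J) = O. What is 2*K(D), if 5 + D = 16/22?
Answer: 2448/121 ≈ 20.231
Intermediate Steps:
D = -47/11 (D = -5 + 16/22 = -5 + 16*(1/22) = -5 + 8/11 = -47/11 ≈ -4.2727)
K(X) = -5/3 - X/3 + X*(-3 + X)/3 (K(X) = -5/3 + ((X - 3)*X - X)/3 = -5/3 + ((-3 + X)*X - X)/3 = -5/3 + (X*(-3 + X) - X)/3 = -5/3 + (-X + X*(-3 + X))/3 = -5/3 + (-X/3 + X*(-3 + X)/3) = -5/3 - X/3 + X*(-3 + X)/3)
2*K(D) = 2*(-5/3 - 1/3*(-47/11) + (1/3)*(-47/11)*(-3 - 47/11)) = 2*(-5/3 + 47/33 + (1/3)*(-47/11)*(-80/11)) = 2*(-5/3 + 47/33 + 3760/363) = 2*(1224/121) = 2448/121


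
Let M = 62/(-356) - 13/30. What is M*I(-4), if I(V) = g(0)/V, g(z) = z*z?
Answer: 0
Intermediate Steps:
g(z) = z²
M = -811/1335 (M = 62*(-1/356) - 13*1/30 = -31/178 - 13/30 = -811/1335 ≈ -0.60749)
I(V) = 0 (I(V) = 0²/V = 0/V = 0)
M*I(-4) = -811/1335*0 = 0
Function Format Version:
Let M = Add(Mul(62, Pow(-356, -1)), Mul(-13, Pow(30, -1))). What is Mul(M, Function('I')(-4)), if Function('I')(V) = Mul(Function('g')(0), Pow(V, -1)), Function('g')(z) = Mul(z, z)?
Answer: 0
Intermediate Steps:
Function('g')(z) = Pow(z, 2)
M = Rational(-811, 1335) (M = Add(Mul(62, Rational(-1, 356)), Mul(-13, Rational(1, 30))) = Add(Rational(-31, 178), Rational(-13, 30)) = Rational(-811, 1335) ≈ -0.60749)
Function('I')(V) = 0 (Function('I')(V) = Mul(Pow(0, 2), Pow(V, -1)) = Mul(0, Pow(V, -1)) = 0)
Mul(M, Function('I')(-4)) = Mul(Rational(-811, 1335), 0) = 0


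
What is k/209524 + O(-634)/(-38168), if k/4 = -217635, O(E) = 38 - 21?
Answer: -8307583157/1999278008 ≈ -4.1553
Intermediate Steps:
O(E) = 17
k = -870540 (k = 4*(-217635) = -870540)
k/209524 + O(-634)/(-38168) = -870540/209524 + 17/(-38168) = -870540*1/209524 + 17*(-1/38168) = -217635/52381 - 17/38168 = -8307583157/1999278008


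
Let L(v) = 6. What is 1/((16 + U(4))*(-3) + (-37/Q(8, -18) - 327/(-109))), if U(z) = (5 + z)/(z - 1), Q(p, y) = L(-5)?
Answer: -6/361 ≈ -0.016620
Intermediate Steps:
Q(p, y) = 6
U(z) = (5 + z)/(-1 + z)
1/((16 + U(4))*(-3) + (-37/Q(8, -18) - 327/(-109))) = 1/((16 + (5 + 4)/(-1 + 4))*(-3) + (-37/6 - 327/(-109))) = 1/((16 + 9/3)*(-3) + (-37*1/6 - 327*(-1/109))) = 1/((16 + (1/3)*9)*(-3) + (-37/6 + 3)) = 1/((16 + 3)*(-3) - 19/6) = 1/(19*(-3) - 19/6) = 1/(-57 - 19/6) = 1/(-361/6) = -6/361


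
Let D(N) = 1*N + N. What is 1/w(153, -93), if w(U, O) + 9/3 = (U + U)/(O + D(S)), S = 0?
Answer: -31/195 ≈ -0.15897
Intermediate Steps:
D(N) = 2*N (D(N) = N + N = 2*N)
w(U, O) = -3 + 2*U/O (w(U, O) = -3 + (U + U)/(O + 2*0) = -3 + (2*U)/(O + 0) = -3 + (2*U)/O = -3 + 2*U/O)
1/w(153, -93) = 1/(-3 + 2*153/(-93)) = 1/(-3 + 2*153*(-1/93)) = 1/(-3 - 102/31) = 1/(-195/31) = -31/195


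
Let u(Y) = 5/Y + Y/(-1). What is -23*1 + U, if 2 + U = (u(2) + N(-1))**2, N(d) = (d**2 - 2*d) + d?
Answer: -75/4 ≈ -18.750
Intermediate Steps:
N(d) = d**2 - d
u(Y) = -Y + 5/Y (u(Y) = 5/Y + Y*(-1) = 5/Y - Y = -Y + 5/Y)
U = 17/4 (U = -2 + ((-1*2 + 5/2) - (-1 - 1))**2 = -2 + ((-2 + 5*(1/2)) - 1*(-2))**2 = -2 + ((-2 + 5/2) + 2)**2 = -2 + (1/2 + 2)**2 = -2 + (5/2)**2 = -2 + 25/4 = 17/4 ≈ 4.2500)
-23*1 + U = -23*1 + 17/4 = -23 + 17/4 = -75/4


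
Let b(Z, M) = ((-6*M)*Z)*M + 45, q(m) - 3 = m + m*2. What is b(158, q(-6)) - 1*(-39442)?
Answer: -173813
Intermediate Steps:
q(m) = 3 + 3*m (q(m) = 3 + (m + m*2) = 3 + (m + 2*m) = 3 + 3*m)
b(Z, M) = 45 - 6*Z*M² (b(Z, M) = (-6*M*Z)*M + 45 = -6*Z*M² + 45 = 45 - 6*Z*M²)
b(158, q(-6)) - 1*(-39442) = (45 - 6*158*(3 + 3*(-6))²) - 1*(-39442) = (45 - 6*158*(3 - 18)²) + 39442 = (45 - 6*158*(-15)²) + 39442 = (45 - 6*158*225) + 39442 = (45 - 213300) + 39442 = -213255 + 39442 = -173813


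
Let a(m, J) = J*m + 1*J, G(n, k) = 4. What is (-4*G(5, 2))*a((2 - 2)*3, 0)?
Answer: 0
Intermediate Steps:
a(m, J) = J + J*m (a(m, J) = J*m + J = J + J*m)
(-4*G(5, 2))*a((2 - 2)*3, 0) = (-4*4)*(0*(1 + (2 - 2)*3)) = -0*(1 + 0*3) = -0*(1 + 0) = -0 = -16*0 = 0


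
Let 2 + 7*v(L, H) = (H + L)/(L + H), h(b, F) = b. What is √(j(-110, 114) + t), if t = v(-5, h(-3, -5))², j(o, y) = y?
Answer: √5587/7 ≈ 10.678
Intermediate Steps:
v(L, H) = -⅐ (v(L, H) = -2/7 + ((H + L)/(L + H))/7 = -2/7 + ((H + L)/(H + L))/7 = -2/7 + (⅐)*1 = -2/7 + ⅐ = -⅐)
t = 1/49 (t = (-⅐)² = 1/49 ≈ 0.020408)
√(j(-110, 114) + t) = √(114 + 1/49) = √(5587/49) = √5587/7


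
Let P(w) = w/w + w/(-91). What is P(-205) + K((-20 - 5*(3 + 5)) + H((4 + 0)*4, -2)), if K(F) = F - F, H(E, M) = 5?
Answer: 296/91 ≈ 3.2527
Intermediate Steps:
P(w) = 1 - w/91 (P(w) = 1 + w*(-1/91) = 1 - w/91)
K(F) = 0
P(-205) + K((-20 - 5*(3 + 5)) + H((4 + 0)*4, -2)) = (1 - 1/91*(-205)) + 0 = (1 + 205/91) + 0 = 296/91 + 0 = 296/91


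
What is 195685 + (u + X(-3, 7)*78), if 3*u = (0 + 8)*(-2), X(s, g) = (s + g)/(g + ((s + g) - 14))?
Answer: 586727/3 ≈ 1.9558e+5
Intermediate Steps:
X(s, g) = (g + s)/(-14 + s + 2*g) (X(s, g) = (g + s)/(g + ((g + s) - 14)) = (g + s)/(g + (-14 + g + s)) = (g + s)/(-14 + s + 2*g))
u = -16/3 (u = ((0 + 8)*(-2))/3 = (8*(-2))/3 = (⅓)*(-16) = -16/3 ≈ -5.3333)
195685 + (u + X(-3, 7)*78) = 195685 + (-16/3 + ((7 - 3)/(-14 - 3 + 2*7))*78) = 195685 + (-16/3 + (4/(-14 - 3 + 14))*78) = 195685 + (-16/3 + (4/(-3))*78) = 195685 + (-16/3 - ⅓*4*78) = 195685 + (-16/3 - 4/3*78) = 195685 + (-16/3 - 104) = 195685 - 328/3 = 586727/3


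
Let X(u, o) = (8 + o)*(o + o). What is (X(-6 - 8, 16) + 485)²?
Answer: 1570009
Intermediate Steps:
X(u, o) = 2*o*(8 + o) (X(u, o) = (8 + o)*(2*o) = 2*o*(8 + o))
(X(-6 - 8, 16) + 485)² = (2*16*(8 + 16) + 485)² = (2*16*24 + 485)² = (768 + 485)² = 1253² = 1570009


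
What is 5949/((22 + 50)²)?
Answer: 661/576 ≈ 1.1476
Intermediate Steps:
5949/((22 + 50)²) = 5949/(72²) = 5949/5184 = 5949*(1/5184) = 661/576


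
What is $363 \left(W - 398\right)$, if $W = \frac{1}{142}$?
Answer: $- \frac{20514945}{142} \approx -1.4447 \cdot 10^{5}$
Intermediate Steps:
$W = \frac{1}{142} \approx 0.0070423$
$363 \left(W - 398\right) = 363 \left(\frac{1}{142} - 398\right) = 363 \left(- \frac{56515}{142}\right) = - \frac{20514945}{142}$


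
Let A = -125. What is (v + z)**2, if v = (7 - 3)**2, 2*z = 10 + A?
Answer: 6889/4 ≈ 1722.3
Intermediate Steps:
z = -115/2 (z = (10 - 125)/2 = (1/2)*(-115) = -115/2 ≈ -57.500)
v = 16 (v = 4**2 = 16)
(v + z)**2 = (16 - 115/2)**2 = (-83/2)**2 = 6889/4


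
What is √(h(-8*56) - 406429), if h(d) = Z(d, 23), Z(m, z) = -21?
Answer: 5*I*√16258 ≈ 637.53*I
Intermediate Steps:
h(d) = -21
√(h(-8*56) - 406429) = √(-21 - 406429) = √(-406450) = 5*I*√16258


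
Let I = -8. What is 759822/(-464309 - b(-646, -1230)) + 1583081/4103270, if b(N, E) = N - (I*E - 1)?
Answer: -85689809507/66505800160 ≈ -1.2885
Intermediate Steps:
b(N, E) = 1 + N + 8*E (b(N, E) = N - (-8*E - 1) = N - (-1 - 8*E) = N + (1 + 8*E) = 1 + N + 8*E)
759822/(-464309 - b(-646, -1230)) + 1583081/4103270 = 759822/(-464309 - (1 - 646 + 8*(-1230))) + 1583081/4103270 = 759822/(-464309 - (1 - 646 - 9840)) + 1583081*(1/4103270) = 759822/(-464309 - 1*(-10485)) + 1583081/4103270 = 759822/(-464309 + 10485) + 1583081/4103270 = 759822/(-453824) + 1583081/4103270 = 759822*(-1/453824) + 1583081/4103270 = -54273/32416 + 1583081/4103270 = -85689809507/66505800160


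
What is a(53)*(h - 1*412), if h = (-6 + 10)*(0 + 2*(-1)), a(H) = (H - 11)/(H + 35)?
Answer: -2205/11 ≈ -200.45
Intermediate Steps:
a(H) = (-11 + H)/(35 + H)
h = -8 (h = 4*(0 - 2) = 4*(-2) = -8)
a(53)*(h - 1*412) = ((-11 + 53)/(35 + 53))*(-8 - 1*412) = (42/88)*(-8 - 412) = ((1/88)*42)*(-420) = (21/44)*(-420) = -2205/11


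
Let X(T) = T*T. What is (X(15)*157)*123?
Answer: 4344975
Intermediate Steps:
X(T) = T²
(X(15)*157)*123 = (15²*157)*123 = (225*157)*123 = 35325*123 = 4344975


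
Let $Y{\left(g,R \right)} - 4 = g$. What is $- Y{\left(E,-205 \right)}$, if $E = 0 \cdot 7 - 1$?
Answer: $-3$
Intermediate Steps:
$E = -1$ ($E = 0 - 1 = -1$)
$Y{\left(g,R \right)} = 4 + g$
$- Y{\left(E,-205 \right)} = - (4 - 1) = \left(-1\right) 3 = -3$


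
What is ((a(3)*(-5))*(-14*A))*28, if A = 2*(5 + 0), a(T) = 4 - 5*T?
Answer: -215600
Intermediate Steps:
A = 10 (A = 2*5 = 10)
((a(3)*(-5))*(-14*A))*28 = (((4 - 5*3)*(-5))*(-14*10))*28 = (((4 - 15)*(-5))*(-140))*28 = (-11*(-5)*(-140))*28 = (55*(-140))*28 = -7700*28 = -215600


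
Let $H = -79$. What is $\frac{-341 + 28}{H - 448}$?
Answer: $\frac{313}{527} \approx 0.59393$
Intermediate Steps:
$\frac{-341 + 28}{H - 448} = \frac{-341 + 28}{-79 - 448} = - \frac{313}{-527} = \left(-313\right) \left(- \frac{1}{527}\right) = \frac{313}{527}$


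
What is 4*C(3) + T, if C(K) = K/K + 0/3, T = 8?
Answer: 12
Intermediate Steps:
C(K) = 1 (C(K) = 1 + 0*(⅓) = 1 + 0 = 1)
4*C(3) + T = 4*1 + 8 = 4 + 8 = 12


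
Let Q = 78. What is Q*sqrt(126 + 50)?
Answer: 312*sqrt(11) ≈ 1034.8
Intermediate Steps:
Q*sqrt(126 + 50) = 78*sqrt(126 + 50) = 78*sqrt(176) = 78*(4*sqrt(11)) = 312*sqrt(11)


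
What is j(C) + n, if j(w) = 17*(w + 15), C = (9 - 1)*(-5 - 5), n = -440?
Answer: -1545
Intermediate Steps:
C = -80 (C = 8*(-10) = -80)
j(w) = 255 + 17*w (j(w) = 17*(15 + w) = 255 + 17*w)
j(C) + n = (255 + 17*(-80)) - 440 = (255 - 1360) - 440 = -1105 - 440 = -1545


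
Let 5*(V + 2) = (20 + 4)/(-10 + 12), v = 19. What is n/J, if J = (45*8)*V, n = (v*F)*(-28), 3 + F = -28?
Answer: 4123/36 ≈ 114.53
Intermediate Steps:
F = -31 (F = -3 - 28 = -31)
V = ⅖ (V = -2 + ((20 + 4)/(-10 + 12))/5 = -2 + (24/2)/5 = -2 + (24*(½))/5 = -2 + (⅕)*12 = -2 + 12/5 = ⅖ ≈ 0.40000)
n = 16492 (n = (19*(-31))*(-28) = -589*(-28) = 16492)
J = 144 (J = (45*8)*(⅖) = 360*(⅖) = 144)
n/J = 16492/144 = 16492*(1/144) = 4123/36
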